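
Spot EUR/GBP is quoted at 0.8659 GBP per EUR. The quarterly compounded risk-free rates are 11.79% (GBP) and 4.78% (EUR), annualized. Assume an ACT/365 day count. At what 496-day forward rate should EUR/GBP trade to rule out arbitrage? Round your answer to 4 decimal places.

By covered interest parity, F = S · (1+r_GBP/4)^(4T) / (1+r_EUR/4)^(4T)
= 0.8659 × 1.171048 / 1.066701 = 0.8659 × 1.097822
F = 0.9506 GBP per EUR

0.9506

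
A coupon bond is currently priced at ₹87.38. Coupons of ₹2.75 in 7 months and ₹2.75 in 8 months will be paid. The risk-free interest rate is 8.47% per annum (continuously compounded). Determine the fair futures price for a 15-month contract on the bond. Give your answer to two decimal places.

PV(coupons) I = 2.75·e^(−0.0847·7/12) + 2.75·e^(−0.0847·8/12)
I = 2.6174 + 2.5990 = 5.2164
F = (S − I)·e^(rT) = (87.38 − 5.2164) · e^(0.0847·15/12)
= 82.1636 · e^0.105875 = 82.1636 × 1.111683 = ₹91.34

₹91.34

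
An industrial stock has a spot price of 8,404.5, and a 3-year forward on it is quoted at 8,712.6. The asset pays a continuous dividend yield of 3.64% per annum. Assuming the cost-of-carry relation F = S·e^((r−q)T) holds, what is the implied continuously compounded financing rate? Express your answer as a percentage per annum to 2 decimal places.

From F = S·e^((r−q)T): (r − q) = ln(F/S)/T
ln(8712.6/8404.5) = ln(1.036659) = 0.036003
(r − q) = 0.036003 / (3) = 0.012001
r = ln(F/S)/T + q = 0.012001 + 0.0364 = 0.048401
r = 4.84%

4.84%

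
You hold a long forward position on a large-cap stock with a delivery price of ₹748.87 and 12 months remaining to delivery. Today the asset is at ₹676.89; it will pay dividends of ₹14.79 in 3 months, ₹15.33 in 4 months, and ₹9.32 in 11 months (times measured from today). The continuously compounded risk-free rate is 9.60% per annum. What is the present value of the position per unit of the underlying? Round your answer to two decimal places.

PV(remaining dividends) I = 14.79·e^(−0.0960·3/12) + 15.33·e^(−0.0960·4/12) + 9.32·e^(−0.0960·11/12) = 37.8214
Current forward F = (S − I)·e^(rT) = (676.89 − 37.8214)·e^(0.0960·12/12) = 639.0686 × 1.100759 = 703.4605
Value (long) = (F − K)·e^(−rT) = (703.4605 − 748.87) × 0.908464 = -41.2529
Value = -₹41.25

-₹41.25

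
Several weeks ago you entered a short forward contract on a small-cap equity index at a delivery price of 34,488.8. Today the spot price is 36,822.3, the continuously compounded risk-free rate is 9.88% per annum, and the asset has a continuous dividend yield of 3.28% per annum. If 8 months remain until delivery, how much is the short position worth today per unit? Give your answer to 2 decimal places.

Current fair forward for the remaining 8 months: F = S·e^((r − q)·T), (r − q) = 0.0988 − 0.0328 = 0.0660
F = 36822.3 · e^(0.0660 × 8/12) = 36822.3 × 1.04498235 = 38478.6536
Value of long forward = (F − K)·e^(−rT) = (38478.6536 − 34488.8) · e^(−0.0988·8/12)
= 3989.8536 × 0.93625569 = 3735.52
Short position value = −(long value) = -3735.52

-3735.52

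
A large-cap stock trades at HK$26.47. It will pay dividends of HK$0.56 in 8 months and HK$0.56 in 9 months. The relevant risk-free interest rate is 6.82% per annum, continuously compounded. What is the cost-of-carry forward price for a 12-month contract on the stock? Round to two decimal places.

PV(dividends) I = 0.56·e^(−0.0682·8/12) + 0.56·e^(−0.0682·9/12)
I = 0.5351 + 0.5321 = 1.0672
F = (S − I)·e^(rT) = (26.47 − 1.0672) · e^(0.0682·12/12)
= 25.4028 · e^0.068200 = 25.4028 × 1.070579 = HK$27.20

HK$27.20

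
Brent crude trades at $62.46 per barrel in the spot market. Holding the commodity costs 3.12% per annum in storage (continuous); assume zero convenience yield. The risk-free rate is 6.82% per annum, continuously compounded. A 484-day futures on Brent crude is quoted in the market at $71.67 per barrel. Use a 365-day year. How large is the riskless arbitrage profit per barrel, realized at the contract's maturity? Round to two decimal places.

$0.41 per barrel

Fair futures: F* = S·e^(carry·T), with carry = (r + u) = 0.0682 + 0.0312 = 0.0994
F* = 62.46 · e^(0.0994 × 484/365) = 62.46 · e^0.131807 = 62.46 × 1.140888 = $71.2599
Market $71.67 > fair $71.2599: forward overpriced → cash-and-carry (buy spot, short the forward).
At maturity, profit = |F_mkt − F*| = |71.67 − 71.2599| = $0.41 per barrel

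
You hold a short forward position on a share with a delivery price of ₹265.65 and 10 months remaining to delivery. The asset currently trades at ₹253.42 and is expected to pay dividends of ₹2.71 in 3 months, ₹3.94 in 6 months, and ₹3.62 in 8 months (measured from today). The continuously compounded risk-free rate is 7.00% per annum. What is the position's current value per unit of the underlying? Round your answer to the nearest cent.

PV(remaining dividends) I = 2.71·e^(−0.0700·3/12) + 3.94·e^(−0.0700·6/12) + 3.62·e^(−0.0700·8/12) = 9.9224
Current forward F = (S − I)·e^(rT) = (253.42 − 9.9224)·e^(0.0700·10/12) = 243.4976 × 1.060068 = 258.1240
Value (long) = (F − K)·e^(−rT) = (258.1240 − 265.65) × 0.943335 = -7.0995
Short position value = −(long value) = ₹7.10

₹7.10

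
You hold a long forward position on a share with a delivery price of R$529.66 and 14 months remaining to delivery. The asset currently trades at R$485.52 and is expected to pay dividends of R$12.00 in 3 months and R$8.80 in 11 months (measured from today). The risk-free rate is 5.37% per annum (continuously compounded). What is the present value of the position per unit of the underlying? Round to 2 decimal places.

-R$32.19

PV(remaining dividends) I = 12.00·e^(−0.0537·3/12) + 8.80·e^(−0.0537·11/12) = 20.2173
Current forward F = (S − I)·e^(rT) = (485.52 − 20.2173)·e^(0.0537·14/12) = 465.3027 × 1.064654 = 495.3864
Value (long) = (F − K)·e^(−rT) = (495.3864 − 529.66) × 0.939272 = -32.1922
Value = -R$32.19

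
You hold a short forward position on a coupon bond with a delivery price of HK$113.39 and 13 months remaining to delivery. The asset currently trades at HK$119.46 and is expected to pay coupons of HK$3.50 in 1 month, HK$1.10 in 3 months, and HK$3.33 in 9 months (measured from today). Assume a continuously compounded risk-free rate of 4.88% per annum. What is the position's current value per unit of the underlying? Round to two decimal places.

PV(remaining coupons) I = 3.50·e^(−0.0488·1/12) + 1.10·e^(−0.0488·3/12) + 3.33·e^(−0.0488·9/12) = 7.7828
Current forward F = (S − I)·e^(rT) = (119.46 − 7.7828)·e^(0.0488·13/12) = 111.6772 × 1.054289 = 117.7400
Value (long) = (F − K)·e^(−rT) = (117.7400 − 113.39) × 0.948506 = 4.1260
Short position value = −(long value) = -HK$4.13

-HK$4.13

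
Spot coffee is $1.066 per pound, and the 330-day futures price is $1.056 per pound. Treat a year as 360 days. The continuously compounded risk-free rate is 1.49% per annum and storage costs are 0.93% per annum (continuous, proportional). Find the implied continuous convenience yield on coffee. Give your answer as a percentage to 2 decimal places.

F = S·e^((r+u−y)T) ⇒ (r+u−y) = ln(F/S)/T
ln(1.056/1.066) = -0.009425; /T ⇒ -0.010282
y = r + u − ln(F/S)/T = 0.0149 + 0.0093 + 0.010282 = 0.034482
y = 3.45%

3.45%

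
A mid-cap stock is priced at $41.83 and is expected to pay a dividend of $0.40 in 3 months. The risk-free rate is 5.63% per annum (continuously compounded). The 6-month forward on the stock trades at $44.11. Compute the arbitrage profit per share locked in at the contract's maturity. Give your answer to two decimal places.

$1.49 per share

PV(dividends) I = 0.40·e^(−0.0563·3/12) = 0.3944
Fair forward F* = (S − I)·e^(rT) = (41.83 − 0.3944)·e^0.028150 = 41.4356 × 1.028550 = 42.6186
Market $44.11 > fair 42.6186: forward overpriced → cash-and-carry (borrow at r, buy the stock and collect the dividends, short the forward).
Profit at T = |F_mkt − F*| = |44.11 − 42.6186| = $1.49 per share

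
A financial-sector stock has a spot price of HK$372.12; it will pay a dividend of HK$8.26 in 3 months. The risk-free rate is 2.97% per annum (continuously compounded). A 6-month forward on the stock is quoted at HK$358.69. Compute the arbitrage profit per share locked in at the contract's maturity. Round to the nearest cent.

PV(dividends) I = 8.26·e^(−0.0297·3/12) = 8.1989
Fair forward F* = (S − I)·e^(rT) = (372.12 − 8.1989)·e^0.014850 = 363.9211 × 1.014961 = 369.3657
Market HK$358.69 < fair 369.3657: forward underpriced → reverse cash-and-carry (short the stock, invest proceeds at r, pay the dividends, go long the forward).
Profit at T = |F_mkt − F*| = |358.69 − 369.3657| = HK$10.68 per share

HK$10.68 per share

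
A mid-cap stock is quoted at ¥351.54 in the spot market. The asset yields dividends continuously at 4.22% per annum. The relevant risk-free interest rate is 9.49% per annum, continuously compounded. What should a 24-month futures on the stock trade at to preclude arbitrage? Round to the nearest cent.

¥390.62

F = S·e^((r − q)T) = 351.54 · e^((0.0949 − 0.0422) × 24/12)
= 351.54 · e^0.105400 = 351.54 × 1.111155
F = ¥390.62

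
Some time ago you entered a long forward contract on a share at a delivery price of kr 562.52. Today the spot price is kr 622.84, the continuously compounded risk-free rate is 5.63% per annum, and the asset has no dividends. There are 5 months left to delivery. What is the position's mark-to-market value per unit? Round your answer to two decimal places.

Current fair forward for the remaining 5 months: F = S·e^(r·T), r = 0.0563
F = 622.84 · e^(0.0563 × 5/12) = 622.84 × 1.023736 = 637.6237
Value of long forward = (F − K)·e^(−rT) = (637.6237 − 562.52) · e^(−0.0563·5/12)
= 75.1037 × 0.976815 = 73.36

kr 73.36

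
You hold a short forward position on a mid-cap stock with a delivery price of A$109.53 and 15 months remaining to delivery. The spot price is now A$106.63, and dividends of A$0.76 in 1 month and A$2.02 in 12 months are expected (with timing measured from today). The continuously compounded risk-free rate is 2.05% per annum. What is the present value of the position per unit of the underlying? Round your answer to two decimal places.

PV(remaining dividends) I = 0.76·e^(−0.0205·1/12) + 2.02·e^(−0.0205·12/12) = 2.7377
Current forward F = (S − I)·e^(rT) = (106.63 − 2.7377)·e^(0.0205·15/12) = 103.8923 × 1.025956 = 106.5889
Value (long) = (F − K)·e^(−rT) = (106.5889 − 109.53) × 0.974701 = -2.8667
Short position value = −(long value) = A$2.87

A$2.87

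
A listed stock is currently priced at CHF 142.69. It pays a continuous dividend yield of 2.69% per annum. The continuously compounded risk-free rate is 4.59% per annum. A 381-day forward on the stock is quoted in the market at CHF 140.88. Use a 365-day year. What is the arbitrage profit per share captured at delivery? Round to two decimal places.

CHF 4.67 per share

Fair forward: F* = S·e^(carry·T), with carry = (r − q) = 0.0459 − 0.0269 = 0.0190
F* = 142.69 · e^(0.0190 × 381/365) = 142.69 · e^0.019833 = 142.69 × 1.020031 = CHF 145.5482
Market CHF 140.88 < fair CHF 145.5482: forward underpriced → reverse cash-and-carry (short spot, go long the forward).
At maturity, profit = |F_mkt − F*| = |140.88 − 145.5482| = CHF 4.67 per share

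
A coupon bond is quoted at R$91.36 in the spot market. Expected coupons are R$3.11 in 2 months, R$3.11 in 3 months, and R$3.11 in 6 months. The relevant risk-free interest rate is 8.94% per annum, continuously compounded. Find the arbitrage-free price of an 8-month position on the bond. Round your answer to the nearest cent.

R$87.33

PV(coupons) I = 3.11·e^(−0.0894·2/12) + 3.11·e^(−0.0894·3/12) + 3.11·e^(−0.0894·6/12)
I = 3.0640 + 3.0413 + 2.9740 = 9.0793
F = (S − I)·e^(rT) = (91.36 − 9.0793) · e^(0.0894·8/12)
= 82.2807 · e^0.059600 = 82.2807 × 1.061412 = R$87.33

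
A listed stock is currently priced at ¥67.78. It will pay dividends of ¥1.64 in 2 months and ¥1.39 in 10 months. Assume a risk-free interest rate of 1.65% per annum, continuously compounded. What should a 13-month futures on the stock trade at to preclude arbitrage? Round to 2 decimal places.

¥65.94

PV(dividends) I = 1.64·e^(−0.0165·2/12) + 1.39·e^(−0.0165·10/12)
I = 1.6355 + 1.3710 = 3.0065
F = (S − I)·e^(rT) = (67.78 − 3.0065) · e^(0.0165·13/12)
= 64.7735 · e^0.017875 = 64.7735 × 1.018036 = ¥65.94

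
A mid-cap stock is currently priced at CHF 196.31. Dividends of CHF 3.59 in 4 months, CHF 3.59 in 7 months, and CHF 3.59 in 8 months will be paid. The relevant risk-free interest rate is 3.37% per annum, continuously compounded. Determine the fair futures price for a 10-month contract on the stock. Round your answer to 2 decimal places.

PV(dividends) I = 3.59·e^(−0.0337·4/12) + 3.59·e^(−0.0337·7/12) + 3.59·e^(−0.0337·8/12)
I = 3.5499 + 3.5201 + 3.5102 = 10.5802
F = (S − I)·e^(rT) = (196.31 − 10.5802) · e^(0.0337·10/12)
= 185.7298 · e^0.028083 = 185.7298 × 1.028481 = CHF 191.02

CHF 191.02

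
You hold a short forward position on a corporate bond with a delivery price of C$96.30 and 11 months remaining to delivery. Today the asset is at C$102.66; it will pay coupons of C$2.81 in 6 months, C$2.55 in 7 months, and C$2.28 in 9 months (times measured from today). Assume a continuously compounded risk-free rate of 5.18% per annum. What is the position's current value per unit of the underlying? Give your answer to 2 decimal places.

PV(remaining coupons) I = 2.81·e^(−0.0518·6/12) + 2.55·e^(−0.0518·7/12) + 2.28·e^(−0.0518·9/12) = 7.4054
Current forward F = (S − I)·e^(rT) = (102.66 − 7.4054)·e^(0.0518·11/12) = 95.2546 × 1.048629 = 99.8867
Value (long) = (F − K)·e^(−rT) = (99.8867 − 96.30) × 0.953626 = 3.4204
Short position value = −(long value) = -C$3.42

-C$3.42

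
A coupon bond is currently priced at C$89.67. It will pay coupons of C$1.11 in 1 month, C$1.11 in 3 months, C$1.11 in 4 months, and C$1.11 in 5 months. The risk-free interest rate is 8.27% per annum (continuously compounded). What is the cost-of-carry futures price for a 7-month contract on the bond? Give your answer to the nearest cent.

C$89.55

PV(coupons) I = 1.11·e^(−0.0827·1/12) + 1.11·e^(−0.0827·3/12) + 1.11·e^(−0.0827·4/12) + 1.11·e^(−0.0827·5/12)
I = 1.1024 + 1.0873 + 1.0798 + 1.0724 = 4.3419
F = (S − I)·e^(rT) = (89.67 − 4.3419) · e^(0.0827·7/12)
= 85.3281 · e^0.048242 = 85.3281 × 1.049425 = C$89.55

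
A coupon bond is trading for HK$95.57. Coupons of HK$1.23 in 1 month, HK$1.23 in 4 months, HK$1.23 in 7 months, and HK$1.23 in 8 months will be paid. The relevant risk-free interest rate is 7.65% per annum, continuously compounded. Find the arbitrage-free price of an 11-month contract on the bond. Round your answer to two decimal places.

PV(coupons) I = 1.23·e^(−0.0765·1/12) + 1.23·e^(−0.0765·4/12) + 1.23·e^(−0.0765·7/12) + 1.23·e^(−0.0765·8/12)
I = 1.2222 + 1.1990 + 1.1763 + 1.1688 = 4.7663
F = (S − I)·e^(rT) = (95.57 − 4.7663) · e^(0.0765·11/12)
= 90.8037 · e^0.070125 = 90.8037 × 1.072642 = HK$97.40

HK$97.40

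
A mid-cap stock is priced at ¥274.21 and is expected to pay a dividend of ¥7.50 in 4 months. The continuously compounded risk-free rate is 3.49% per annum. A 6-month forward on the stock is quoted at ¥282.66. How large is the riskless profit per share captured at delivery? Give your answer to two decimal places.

PV(dividends) I = 7.50·e^(−0.0349·4/12) = 7.4133
Fair forward F* = (S − I)·e^(rT) = (274.21 − 7.4133)·e^0.017450 = 266.7967 × 1.017603 = 271.4931
Market ¥282.66 > fair 271.4931: forward overpriced → cash-and-carry (borrow at r, buy the stock and collect the dividends, short the forward).
Profit at T = |F_mkt − F*| = |282.66 − 271.4931| = ¥11.17 per share

¥11.17 per share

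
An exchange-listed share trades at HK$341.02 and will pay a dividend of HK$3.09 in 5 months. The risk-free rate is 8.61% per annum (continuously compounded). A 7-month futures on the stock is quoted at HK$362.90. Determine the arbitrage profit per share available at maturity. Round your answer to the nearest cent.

PV(dividends) I = 3.09·e^(−0.0861·5/12) = 2.9811
Fair futures F* = (S − I)·e^(rT) = (341.02 − 2.9811)·e^0.050225 = 338.0389 × 1.051508 = 355.4506
Market HK$362.90 > fair 355.4506: forward overpriced → cash-and-carry (borrow at r, buy the stock and collect the dividends, short the forward).
Profit at T = |F_mkt − F*| = |362.90 − 355.4506| = HK$7.45 per share

HK$7.45 per share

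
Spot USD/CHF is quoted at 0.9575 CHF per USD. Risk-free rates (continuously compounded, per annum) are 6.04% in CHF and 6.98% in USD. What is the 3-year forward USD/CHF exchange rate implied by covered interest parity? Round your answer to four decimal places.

F = S·e^((r_CHF − r_USD)T) = 0.9575 · e^((0.0604 − 0.0698) × 3)
= 0.9575 · e^-0.028200 = 0.9575 × 0.972194
F = 0.9309 CHF per USD

0.9309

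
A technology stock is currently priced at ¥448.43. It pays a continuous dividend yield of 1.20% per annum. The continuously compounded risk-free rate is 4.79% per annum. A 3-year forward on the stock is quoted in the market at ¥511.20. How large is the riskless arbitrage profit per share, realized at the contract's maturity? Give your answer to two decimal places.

¥11.78 per share

Fair forward: F* = S·e^(carry·T), with carry = (r − q) = 0.0479 − 0.0120 = 0.0359
F* = 448.43 · e^(0.0359 × 3) = 448.43 · e^0.107700 = 448.43 × 1.113714 = ¥499.4228
Market ¥511.20 > fair ¥499.4228: forward overpriced → cash-and-carry (buy spot, short the forward).
At maturity, profit = |F_mkt − F*| = |511.20 − 499.4228| = ¥11.78 per share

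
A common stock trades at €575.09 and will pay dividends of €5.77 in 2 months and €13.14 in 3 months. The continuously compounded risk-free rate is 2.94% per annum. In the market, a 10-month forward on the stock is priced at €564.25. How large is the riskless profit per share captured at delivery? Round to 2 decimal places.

€5.85 per share

PV(dividends) I = 5.77·e^(−0.0294·2/12) + 13.14·e^(−0.0294·3/12) = 18.7856
Fair forward F* = (S − I)·e^(rT) = (575.09 − 18.7856)·e^0.024500 = 556.3044 × 1.024803 = 570.1024
Market €564.25 < fair 570.1024: forward underpriced → reverse cash-and-carry (short the stock, invest proceeds at r, pay the dividends, go long the forward).
Profit at T = |F_mkt − F*| = |564.25 − 570.1024| = €5.85 per share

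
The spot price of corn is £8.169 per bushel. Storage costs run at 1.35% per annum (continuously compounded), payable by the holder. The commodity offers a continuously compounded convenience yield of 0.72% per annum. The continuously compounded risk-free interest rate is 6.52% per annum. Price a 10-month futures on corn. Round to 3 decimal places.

Net carry = r + u − y = 0.0652 + 0.0135 − 0.0072 = 0.0715
F = S·e^((r+u−y)T) = 8.169 · e^(0.0715 × 10/12) = 8.169 · e^0.059583
= 8.169 × 1.061394 = £8.671 per bushel

£8.671 per bushel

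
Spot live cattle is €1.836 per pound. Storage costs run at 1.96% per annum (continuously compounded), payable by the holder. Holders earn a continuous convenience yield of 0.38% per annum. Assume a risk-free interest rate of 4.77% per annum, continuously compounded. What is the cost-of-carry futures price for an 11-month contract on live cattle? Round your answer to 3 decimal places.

€1.946 per pound

Net carry = r + u − y = 0.0477 + 0.0196 − 0.0038 = 0.0635
F = S·e^((r+u−y)T) = 1.836 · e^(0.0635 × 11/12) = 1.836 · e^0.058208
= 1.836 × 1.059935 = €1.946 per pound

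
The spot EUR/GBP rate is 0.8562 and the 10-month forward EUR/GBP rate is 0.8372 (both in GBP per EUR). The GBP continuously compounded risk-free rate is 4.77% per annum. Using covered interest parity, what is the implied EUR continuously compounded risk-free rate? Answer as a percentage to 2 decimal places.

7.46%

F = S·e^((r_GBP − r_EUR)T) ⇒ r_EUR = r_GBP − ln(F/S)/T
ln(0.8372/0.8562) = -0.022441; /(10/12) = -0.026929
r_EUR = 0.0477 + 0.026929 = 0.074629
r_EUR = 7.46%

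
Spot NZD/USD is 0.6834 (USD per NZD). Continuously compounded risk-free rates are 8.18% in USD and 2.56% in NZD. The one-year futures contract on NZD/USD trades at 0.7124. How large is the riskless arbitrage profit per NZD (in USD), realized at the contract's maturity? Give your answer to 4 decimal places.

0.0105 per NZD (in USD)

Fair futures: F* = S·e^(carry·T), with carry = (r_USD − r_NZD) = 0.0818 − 0.0256 = 0.0562
F* = 0.6834 · e^(0.0562 × 12/12) = 0.6834 · e^0.056200 = 0.6834 × 1.057809 = 0.7229
Market 0.7124 < fair 0.7229: forward underpriced → reverse cash-and-carry (short spot, go long the forward).
At maturity, profit = |F_mkt − F*| = |0.7124 − 0.7229| = 0.0105 per NZD (in USD)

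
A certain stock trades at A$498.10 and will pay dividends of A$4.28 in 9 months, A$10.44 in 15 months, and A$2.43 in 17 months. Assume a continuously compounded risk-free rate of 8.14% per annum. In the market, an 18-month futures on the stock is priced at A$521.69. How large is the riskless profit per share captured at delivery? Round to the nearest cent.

PV(dividends) I = 4.28·e^(−0.0814·9/12) + 10.44·e^(−0.0814·15/12) + 2.43·e^(−0.0814·17/12) = 15.6218
Fair futures F* = (S − I)·e^(rT) = (498.10 − 15.6218)·e^0.122100 = 482.4782 × 1.129867 = 545.1362
Market A$521.69 < fair 545.1362: forward underpriced → reverse cash-and-carry (short the stock, invest proceeds at r, pay the dividends, go long the forward).
Profit at T = |F_mkt − F*| = |521.69 − 545.1362| = A$23.45 per share

A$23.45 per share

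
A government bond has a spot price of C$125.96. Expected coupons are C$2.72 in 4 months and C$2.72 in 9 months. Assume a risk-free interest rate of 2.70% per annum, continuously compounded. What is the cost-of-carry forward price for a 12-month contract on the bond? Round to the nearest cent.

C$123.90

PV(coupons) I = 2.72·e^(−0.0270·4/12) + 2.72·e^(−0.0270·9/12)
I = 2.6956 + 2.6655 = 5.3611
F = (S − I)·e^(rT) = (125.96 − 5.3611) · e^(0.0270·12/12)
= 120.5989 · e^0.027000 = 120.5989 × 1.027368 = C$123.90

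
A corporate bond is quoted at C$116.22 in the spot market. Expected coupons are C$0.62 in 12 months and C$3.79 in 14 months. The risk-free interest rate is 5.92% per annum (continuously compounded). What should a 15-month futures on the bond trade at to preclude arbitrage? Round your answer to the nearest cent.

C$120.71

PV(coupons) I = 0.62·e^(−0.0592·12/12) + 3.79·e^(−0.0592·14/12)
I = 0.5844 + 3.5371 = 4.1215
F = (S − I)·e^(rT) = (116.22 − 4.1215) · e^(0.0592·15/12)
= 112.0985 · e^0.074000 = 112.0985 × 1.076807 = C$120.71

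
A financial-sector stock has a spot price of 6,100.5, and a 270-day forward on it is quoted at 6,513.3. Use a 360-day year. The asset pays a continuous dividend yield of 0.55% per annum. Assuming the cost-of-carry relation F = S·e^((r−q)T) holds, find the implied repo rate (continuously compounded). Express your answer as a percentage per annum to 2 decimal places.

9.28%

From F = S·e^((r−q)T): (r − q) = ln(F/S)/T
ln(6513.3/6100.5) = ln(1.067667) = 0.065476
(r − q) = 0.065476 / (270/360) = 0.087301
r = ln(F/S)/T + q = 0.087301 + 0.0055 = 0.092801
r = 9.28%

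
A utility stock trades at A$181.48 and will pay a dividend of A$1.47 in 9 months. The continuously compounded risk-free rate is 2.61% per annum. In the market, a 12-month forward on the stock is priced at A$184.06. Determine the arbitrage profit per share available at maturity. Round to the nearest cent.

A$0.74 per share

PV(dividends) I = 1.47·e^(−0.0261·9/12) = 1.4415
Fair forward F* = (S − I)·e^(rT) = (181.48 − 1.4415)·e^0.026100 = 180.0385 × 1.026444 = 184.7994
Market A$184.06 < fair 184.7994: forward underpriced → reverse cash-and-carry (short the stock, invest proceeds at r, pay the dividends, go long the forward).
Profit at T = |F_mkt − F*| = |184.06 − 184.7994| = A$0.74 per share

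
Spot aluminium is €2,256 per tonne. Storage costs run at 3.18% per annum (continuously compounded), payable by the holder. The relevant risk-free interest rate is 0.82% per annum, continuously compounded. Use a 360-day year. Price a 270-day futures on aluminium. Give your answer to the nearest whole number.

€2,325 per tonne

Net carry = r + u − y = 0.0082 + 0.0318 − 0.0000 = 0.0400
F = S·e^((r+u−y)T) = 2256 · e^(0.0400 × 270/360) = 2256 · e^0.030000
= 2256 × 1.030455 = €2,325 per tonne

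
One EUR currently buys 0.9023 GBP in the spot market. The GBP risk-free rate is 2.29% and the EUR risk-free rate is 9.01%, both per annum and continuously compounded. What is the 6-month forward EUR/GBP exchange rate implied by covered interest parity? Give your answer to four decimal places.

0.8725

F = S·e^((r_GBP − r_EUR)T) = 0.9023 · e^((0.0229 − 0.0901) × 6/12)
= 0.9023 · e^-0.033600 = 0.9023 × 0.966958
F = 0.8725 GBP per EUR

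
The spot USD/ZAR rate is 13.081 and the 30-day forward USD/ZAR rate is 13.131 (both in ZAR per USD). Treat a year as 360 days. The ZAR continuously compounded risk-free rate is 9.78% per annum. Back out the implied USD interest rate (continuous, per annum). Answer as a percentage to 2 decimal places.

5.20%

F = S·e^((r_ZAR − r_USD)T) ⇒ r_USD = r_ZAR − ln(F/S)/T
ln(13.131/13.081) = 0.003815; /(30/360) = 0.045780
r_USD = 0.0978 − 0.045780 = 0.052020
r_USD = 5.20%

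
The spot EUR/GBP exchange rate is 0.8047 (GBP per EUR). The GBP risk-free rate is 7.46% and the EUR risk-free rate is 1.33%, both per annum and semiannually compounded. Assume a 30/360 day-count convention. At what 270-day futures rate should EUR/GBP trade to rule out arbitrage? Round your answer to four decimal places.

By covered interest parity, F = S · (1+r_GBP/2)^(2T) / (1+r_EUR/2)^(2T)
= 0.8047 × 1.056469 / 1.009992 = 0.8047 × 1.046017
F = 0.8417 GBP per EUR

0.8417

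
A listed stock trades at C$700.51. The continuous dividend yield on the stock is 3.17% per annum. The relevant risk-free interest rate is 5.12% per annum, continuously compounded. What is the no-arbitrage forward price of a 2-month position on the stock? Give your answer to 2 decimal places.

C$702.79

F = S·e^((r − q)T) = 700.51 · e^((0.0512 − 0.0317) × 2/12)
= 700.51 · e^0.003250 = 700.51 × 1.003255
F = C$702.79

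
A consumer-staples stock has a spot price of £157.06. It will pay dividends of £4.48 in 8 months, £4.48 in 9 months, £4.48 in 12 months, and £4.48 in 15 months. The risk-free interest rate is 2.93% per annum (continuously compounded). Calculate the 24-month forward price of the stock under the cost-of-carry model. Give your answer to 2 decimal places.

£148.04

PV(dividends) I = 4.48·e^(−0.0293·8/12) + 4.48·e^(−0.0293·9/12) + 4.48·e^(−0.0293·12/12) + 4.48·e^(−0.0293·15/12)
I = 4.3933 + 4.3826 + 4.3506 + 4.3189 = 17.4454
F = (S − I)·e^(rT) = (157.06 − 17.4454) · e^(0.0293·24/12)
= 139.6146 · e^0.058600 = 139.6146 × 1.060351 = £148.04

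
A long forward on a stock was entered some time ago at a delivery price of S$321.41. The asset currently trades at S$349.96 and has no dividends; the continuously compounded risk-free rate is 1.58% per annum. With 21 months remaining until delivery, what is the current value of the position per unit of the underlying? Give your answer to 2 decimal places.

S$37.32

Current fair forward for the remaining 21 months: F = S·e^(r·T), r = 0.0158
F = 349.96 · e^(0.0158 × 21/12) = 349.96 × 1.028036 = 359.7715
Value of long forward = (F − K)·e^(−rT) = (359.7715 − 321.41) · e^(−0.0158·21/12)
= 38.3615 × 0.972729 = 37.32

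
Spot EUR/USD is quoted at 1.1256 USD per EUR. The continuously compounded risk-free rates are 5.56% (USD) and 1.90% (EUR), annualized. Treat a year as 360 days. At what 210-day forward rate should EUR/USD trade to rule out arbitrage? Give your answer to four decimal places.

F = S·e^((r_USD − r_EUR)T) = 1.1256 · e^((0.0556 − 0.0190) × 210/360)
= 1.1256 · e^0.021350 = 1.1256 × 1.021580
F = 1.1499 USD per EUR

1.1499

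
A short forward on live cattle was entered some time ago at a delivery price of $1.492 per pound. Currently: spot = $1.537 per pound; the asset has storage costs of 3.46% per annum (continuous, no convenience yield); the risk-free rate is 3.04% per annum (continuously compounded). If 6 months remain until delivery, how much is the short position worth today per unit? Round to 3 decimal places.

-$0.094 per pound

Current fair forward for the remaining 6 months: F = S·e^((r + u)·T), (r + u) = 0.0304 + 0.0346 = 0.0650
F = 1.537 · e^(0.0650 × 6/12) = 1.537 × 1.033034 = 1.5878
Value of long forward = (F − K)·e^(−rT) = (1.5878 − 1.492) · e^(−0.0304·6/12)
= 0.0958 × 0.984915 = 0.094
Short position value = −(long value) = -$0.094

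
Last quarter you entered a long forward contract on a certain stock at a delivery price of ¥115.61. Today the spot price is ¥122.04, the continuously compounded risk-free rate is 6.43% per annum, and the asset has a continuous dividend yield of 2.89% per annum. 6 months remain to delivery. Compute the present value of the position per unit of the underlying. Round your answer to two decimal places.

Current fair forward for the remaining 6 months: F = S·e^((r − q)·T), (r − q) = 0.0643 − 0.0289 = 0.0354
F = 122.04 · e^(0.0354 × 6/12) = 122.04 × 1.017858 = 124.2194
Value of long forward = (F − K)·e^(−rT) = (124.2194 − 115.61) · e^(−0.0643·6/12)
= 8.6094 × 0.968361 = 8.34

¥8.34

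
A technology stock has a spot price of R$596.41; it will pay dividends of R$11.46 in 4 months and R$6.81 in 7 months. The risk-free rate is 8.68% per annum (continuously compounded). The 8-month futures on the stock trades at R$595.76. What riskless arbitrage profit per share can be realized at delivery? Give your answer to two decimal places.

PV(dividends) I = 11.46·e^(−0.0868·4/12) + 6.81·e^(−0.0868·7/12) = 17.6069
Fair futures F* = (S − I)·e^(rT) = (596.41 − 17.6069)·e^0.057867 = 578.8031 × 1.059574 = 613.2847
Market R$595.76 < fair 613.2847: forward underpriced → reverse cash-and-carry (short the stock, invest proceeds at r, pay the dividends, go long the forward).
Profit at T = |F_mkt − F*| = |595.76 − 613.2847| = R$17.52 per share

R$17.52 per share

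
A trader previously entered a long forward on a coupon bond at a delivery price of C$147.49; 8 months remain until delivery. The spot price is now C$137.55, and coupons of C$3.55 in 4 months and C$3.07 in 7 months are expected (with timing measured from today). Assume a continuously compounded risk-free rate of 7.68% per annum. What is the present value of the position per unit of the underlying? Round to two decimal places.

-C$8.97

PV(remaining coupons) I = 3.55·e^(−0.0768·4/12) + 3.07·e^(−0.0768·7/12) = 6.3958
Current forward F = (S − I)·e^(rT) = (137.55 − 6.3958)·e^(0.0768·8/12) = 131.1542 × 1.052533 = 138.0441
Value (long) = (F − K)·e^(−rT) = (138.0441 − 147.49) × 0.950089 = -8.9744
Value = -C$8.97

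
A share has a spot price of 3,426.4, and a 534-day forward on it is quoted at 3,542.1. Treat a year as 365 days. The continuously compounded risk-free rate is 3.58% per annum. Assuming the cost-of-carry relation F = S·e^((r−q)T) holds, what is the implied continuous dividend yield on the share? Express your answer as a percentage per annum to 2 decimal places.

From F = S·e^((r−q)T): (r − q) = ln(F/S)/T
ln(3542.1/3426.4) = ln(1.033767) = 0.033209
(r − q) = 0.033209 / (534/365) = 0.022699
q = r − ln(F/S)/T = 0.0358 − 0.022699 = 0.013101
q = 1.31%

1.31%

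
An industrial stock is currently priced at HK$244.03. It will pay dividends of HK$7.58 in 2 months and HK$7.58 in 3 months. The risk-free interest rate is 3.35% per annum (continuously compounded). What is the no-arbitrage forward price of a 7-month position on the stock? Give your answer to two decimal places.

PV(dividends) I = 7.58·e^(−0.0335·2/12) + 7.58·e^(−0.0335·3/12)
I = 7.5378 + 7.5168 = 15.0546
F = (S − I)·e^(rT) = (244.03 − 15.0546) · e^(0.0335·7/12)
= 228.9754 · e^0.019542 = 228.9754 × 1.019734 = HK$233.49

HK$233.49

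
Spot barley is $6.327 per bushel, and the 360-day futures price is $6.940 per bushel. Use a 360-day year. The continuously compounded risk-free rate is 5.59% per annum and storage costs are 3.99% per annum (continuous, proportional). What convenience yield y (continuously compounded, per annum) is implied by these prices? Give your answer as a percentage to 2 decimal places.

0.33%

F = S·e^((r+u−y)T) ⇒ (r+u−y) = ln(F/S)/T
ln(6.940/6.327) = 0.092476; /T ⇒ 0.092476
y = r + u − ln(F/S)/T = 0.0559 + 0.0399 − 0.092476 = 0.003324
y = 0.33%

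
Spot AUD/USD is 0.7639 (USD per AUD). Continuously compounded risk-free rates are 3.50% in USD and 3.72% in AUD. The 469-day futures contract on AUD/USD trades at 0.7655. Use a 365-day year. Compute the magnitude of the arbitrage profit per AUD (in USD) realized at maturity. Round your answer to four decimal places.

Fair futures: F* = S·e^(carry·T), with carry = (r_USD − r_AUD) = 0.0350 − 0.0372 = -0.0022
F* = 0.7639 · e^(-0.0022 × 469/365) = 0.7639 · e^-0.002827 = 0.7639 × 0.997177 = 0.7617
Market 0.7655 > fair 0.7617: forward overpriced → cash-and-carry (buy spot, short the forward).
At maturity, profit = |F_mkt − F*| = |0.7655 − 0.7617| = 0.0038 per AUD (in USD)

0.0038 per AUD (in USD)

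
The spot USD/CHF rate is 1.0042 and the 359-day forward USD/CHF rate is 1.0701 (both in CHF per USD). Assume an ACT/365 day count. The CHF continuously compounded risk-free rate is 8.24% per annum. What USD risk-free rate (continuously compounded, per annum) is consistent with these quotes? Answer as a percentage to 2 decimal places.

1.78%

F = S·e^((r_CHF − r_USD)T) ⇒ r_USD = r_CHF − ln(F/S)/T
ln(1.0701/1.0042) = 0.063561; /(359/365) = 0.064623
r_USD = 0.0824 − 0.064623 = 0.017777
r_USD = 1.78%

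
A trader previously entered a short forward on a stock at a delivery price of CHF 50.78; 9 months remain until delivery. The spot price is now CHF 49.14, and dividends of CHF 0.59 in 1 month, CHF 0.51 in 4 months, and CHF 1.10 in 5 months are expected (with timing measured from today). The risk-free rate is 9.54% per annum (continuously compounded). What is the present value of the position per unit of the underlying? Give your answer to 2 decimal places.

CHF 0.27

PV(remaining dividends) I = 0.59·e^(−0.0954·1/12) + 0.51·e^(−0.0954·4/12) + 1.10·e^(−0.0954·5/12) = 2.1365
Current forward F = (S − I)·e^(rT) = (49.14 − 2.1365)·e^(0.0954·9/12) = 47.0035 × 1.074172 = 50.4898
Value (long) = (F − K)·e^(−rT) = (50.4898 − 50.78) × 0.930950 = -0.2702
Short position value = −(long value) = CHF 0.27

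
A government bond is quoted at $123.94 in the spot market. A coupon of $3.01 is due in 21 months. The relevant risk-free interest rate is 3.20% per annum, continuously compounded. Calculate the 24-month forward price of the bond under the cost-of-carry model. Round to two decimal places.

PV(coupons) I = 3.01·e^(−0.0320·21/12)
I = 2.8461
F = (S − I)·e^(rT) = (123.94 − 2.8461) · e^(0.0320·24/12)
= 121.0939 · e^0.064000 = 121.0939 × 1.066092 = $129.10

$129.10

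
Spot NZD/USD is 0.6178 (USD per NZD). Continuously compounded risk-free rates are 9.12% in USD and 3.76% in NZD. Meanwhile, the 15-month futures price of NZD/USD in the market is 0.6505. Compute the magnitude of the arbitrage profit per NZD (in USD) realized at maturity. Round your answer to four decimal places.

0.0101 per NZD (in USD)

Fair futures: F* = S·e^(carry·T), with carry = (r_USD − r_NZD) = 0.0912 − 0.0376 = 0.0536
F* = 0.6178 · e^(0.0536 × 15/12) = 0.6178 · e^0.067000 = 0.6178 × 1.069295 = 0.6606
Market 0.6505 < fair 0.6606: forward underpriced → reverse cash-and-carry (short spot, go long the forward).
At maturity, profit = |F_mkt − F*| = |0.6505 − 0.6606| = 0.0101 per NZD (in USD)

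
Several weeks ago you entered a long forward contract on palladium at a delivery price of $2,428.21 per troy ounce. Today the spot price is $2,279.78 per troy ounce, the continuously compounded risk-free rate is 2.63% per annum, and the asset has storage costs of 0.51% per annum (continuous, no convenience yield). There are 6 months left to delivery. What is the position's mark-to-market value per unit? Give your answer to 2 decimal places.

Current fair forward for the remaining 6 months: F = S·e^((r + u)·T), (r + u) = 0.0263 + 0.0051 = 0.0314
F = 2279.78 · e^(0.0314 × 6/12) = 2279.78 × 1.01582389 = 2315.8550
Value of long forward = (F − K)·e^(−rT) = (2315.8550 − 2428.21) · e^(−0.0263·6/12)
= -112.3550 × 0.98693608 = -110.89

-$110.89 per troy ounce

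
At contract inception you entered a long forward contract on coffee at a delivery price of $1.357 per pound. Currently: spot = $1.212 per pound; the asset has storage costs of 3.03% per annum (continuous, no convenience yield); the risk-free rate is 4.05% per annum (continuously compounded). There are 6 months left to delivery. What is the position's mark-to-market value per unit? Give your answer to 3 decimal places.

Current fair forward for the remaining 6 months: F = S·e^((r + u)·T), (r + u) = 0.0405 + 0.0303 = 0.0708
F = 1.212 · e^(0.0708 × 6/12) = 1.212 × 1.036034 = 1.2557
Value of long forward = (F − K)·e^(−rT) = (1.2557 − 1.357) · e^(−0.0405·6/12)
= -0.1013 × 0.979954 = -0.099

-$0.099 per pound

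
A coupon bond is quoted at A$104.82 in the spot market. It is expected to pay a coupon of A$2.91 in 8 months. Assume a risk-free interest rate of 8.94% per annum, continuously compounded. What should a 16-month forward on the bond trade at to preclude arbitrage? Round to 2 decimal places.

A$115.00

PV(coupons) I = 2.91·e^(−0.0894·8/12)
I = 2.7416
F = (S − I)·e^(rT) = (104.82 − 2.7416) · e^(0.0894·16/12)
= 102.0784 · e^0.119200 = 102.0784 × 1.126595 = A$115.00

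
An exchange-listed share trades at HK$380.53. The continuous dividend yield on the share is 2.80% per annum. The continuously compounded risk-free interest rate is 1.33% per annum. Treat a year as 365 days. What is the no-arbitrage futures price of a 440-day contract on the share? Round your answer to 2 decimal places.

F = S·e^((r − q)T) = 380.53 · e^((0.0133 − 0.0280) × 440/365)
= 380.53 · e^-0.017721 = 380.53 × 0.982435
F = HK$373.85

HK$373.85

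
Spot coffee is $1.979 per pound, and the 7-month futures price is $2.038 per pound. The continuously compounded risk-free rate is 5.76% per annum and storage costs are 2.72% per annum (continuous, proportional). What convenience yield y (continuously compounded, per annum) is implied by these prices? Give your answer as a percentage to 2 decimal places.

3.44%

F = S·e^((r+u−y)T) ⇒ (r+u−y) = ln(F/S)/T
ln(2.038/1.979) = 0.029377; /T ⇒ 0.050361
y = r + u − ln(F/S)/T = 0.0576 + 0.0272 − 0.050361 = 0.034439
y = 3.44%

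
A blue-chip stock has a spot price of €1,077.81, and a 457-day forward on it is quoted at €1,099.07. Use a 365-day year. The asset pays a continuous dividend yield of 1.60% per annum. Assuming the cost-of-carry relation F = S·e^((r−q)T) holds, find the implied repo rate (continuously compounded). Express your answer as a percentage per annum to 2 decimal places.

3.16%

From F = S·e^((r−q)T): (r − q) = ln(F/S)/T
ln(1099.07/1077.81) = ln(1.019725) = 0.019533
(r − q) = 0.019533 / (457/365) = 0.015601
r = ln(F/S)/T + q = 0.015601 + 0.0160 = 0.031601
r = 3.16%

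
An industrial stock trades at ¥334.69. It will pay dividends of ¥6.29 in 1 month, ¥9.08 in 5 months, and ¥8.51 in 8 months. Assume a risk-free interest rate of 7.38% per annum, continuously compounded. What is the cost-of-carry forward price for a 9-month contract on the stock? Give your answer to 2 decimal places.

¥329.26

PV(dividends) I = 6.29·e^(−0.0738·1/12) + 9.08·e^(−0.0738·5/12) + 8.51·e^(−0.0738·8/12)
I = 6.2514 + 8.8050 + 8.1014 = 23.1578
F = (S − I)·e^(rT) = (334.69 − 23.1578) · e^(0.0738·9/12)
= 311.5322 · e^0.055350 = 311.5322 × 1.056910 = ¥329.26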